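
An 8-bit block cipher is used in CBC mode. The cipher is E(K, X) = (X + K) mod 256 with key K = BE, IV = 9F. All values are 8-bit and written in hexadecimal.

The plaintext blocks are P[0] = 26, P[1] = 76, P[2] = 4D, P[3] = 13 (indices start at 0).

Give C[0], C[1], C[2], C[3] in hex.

CBC encryption: C_i = E(K, P_i ⊕ C_{i−1}), with C_{−1} = IV.
C[0]: P[0] ⊕ 9F = B9; E(K, B9) = 77.
C[1]: P[1] ⊕ 77 = 01; E(K, 01) = BF.
C[2]: P[2] ⊕ BF = F2; E(K, F2) = B0.
C[3]: P[3] ⊕ B0 = A3; E(K, A3) = 61.

C[0] = 77, C[1] = BF, C[2] = B0, C[3] = 61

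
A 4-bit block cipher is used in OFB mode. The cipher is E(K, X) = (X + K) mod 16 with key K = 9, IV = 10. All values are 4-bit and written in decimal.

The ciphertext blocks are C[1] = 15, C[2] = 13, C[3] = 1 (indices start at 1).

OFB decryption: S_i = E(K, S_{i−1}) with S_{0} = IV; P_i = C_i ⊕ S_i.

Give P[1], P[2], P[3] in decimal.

P[1]: S = E(K, 10) = 3; 15 ⊕ 3 = 12.
P[2]: S = E(K, 3) = 12; 13 ⊕ 12 = 1.
P[3]: S = E(K, 12) = 5; 1 ⊕ 5 = 4.

P[1] = 12, P[2] = 1, P[3] = 4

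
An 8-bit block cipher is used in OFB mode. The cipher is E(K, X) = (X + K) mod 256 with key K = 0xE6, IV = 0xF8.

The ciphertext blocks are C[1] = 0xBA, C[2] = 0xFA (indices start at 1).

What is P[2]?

OFB decryption: S_i = E(K, S_{i−1}) with S_{0} = IV; P_i = C_i ⊕ S_i.
P[1]: S = E(K, 0xF8) = 0xDE; 0xBA ⊕ 0xDE = 0x64.
P[2]: S = E(K, 0xDE) = 0xC4; 0xFA ⊕ 0xC4 = 0x3E.

P[2] = 0x3E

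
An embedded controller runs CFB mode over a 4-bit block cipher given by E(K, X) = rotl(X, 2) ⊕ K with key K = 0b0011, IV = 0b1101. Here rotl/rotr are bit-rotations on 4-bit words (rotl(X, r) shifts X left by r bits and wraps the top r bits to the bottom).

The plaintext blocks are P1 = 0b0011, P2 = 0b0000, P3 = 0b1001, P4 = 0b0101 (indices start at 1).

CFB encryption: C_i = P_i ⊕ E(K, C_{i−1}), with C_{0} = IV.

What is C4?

C4 = 0b0010

C1: E(K, 0b1101) = 0b0100; 0b0011 ⊕ 0b0100 = 0b0111.
C2: E(K, 0b0111) = 0b1110; 0b0000 ⊕ 0b1110 = 0b1110.
C3: E(K, 0b1110) = 0b1000; 0b1001 ⊕ 0b1000 = 0b0001.
C4: E(K, 0b0001) = 0b0111; 0b0101 ⊕ 0b0111 = 0b0010.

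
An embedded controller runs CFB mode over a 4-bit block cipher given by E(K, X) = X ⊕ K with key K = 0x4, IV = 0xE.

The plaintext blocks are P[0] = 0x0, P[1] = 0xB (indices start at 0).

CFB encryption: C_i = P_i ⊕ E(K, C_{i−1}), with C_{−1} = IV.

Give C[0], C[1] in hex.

C[0] = 0xA, C[1] = 0x5

C[0]: E(K, 0xE) = 0xA; 0x0 ⊕ 0xA = 0xA.
C[1]: E(K, 0xA) = 0xE; 0xB ⊕ 0xE = 0x5.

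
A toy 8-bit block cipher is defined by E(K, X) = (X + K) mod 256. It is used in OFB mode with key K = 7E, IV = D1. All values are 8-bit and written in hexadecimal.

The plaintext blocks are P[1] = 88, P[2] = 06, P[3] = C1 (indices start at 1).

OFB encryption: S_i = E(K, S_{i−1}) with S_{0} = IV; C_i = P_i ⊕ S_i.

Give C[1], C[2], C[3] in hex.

C[1] = C7, C[2] = CB, C[3] = 8A

C[1]: S = E(K, D1) = 4F; 88 ⊕ 4F = C7.
C[2]: S = E(K, 4F) = CD; 06 ⊕ CD = CB.
C[3]: S = E(K, CD) = 4B; C1 ⊕ 4B = 8A.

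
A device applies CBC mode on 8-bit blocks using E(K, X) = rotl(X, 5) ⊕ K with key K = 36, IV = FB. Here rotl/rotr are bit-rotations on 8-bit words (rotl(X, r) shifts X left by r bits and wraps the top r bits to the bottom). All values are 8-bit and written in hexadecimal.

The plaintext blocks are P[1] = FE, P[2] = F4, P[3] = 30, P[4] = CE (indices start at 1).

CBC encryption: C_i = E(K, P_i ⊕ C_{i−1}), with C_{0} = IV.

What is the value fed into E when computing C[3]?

4A

C[1]: P[1] ⊕ FB = 05; E(K, 05) = 96.
C[2]: P[2] ⊕ 96 = 62; E(K, 62) = 7A.
C[3]: P[3] ⊕ 7A = 4A; E(K, 4A) = 7F.
So the input to E for block [3] is 4A.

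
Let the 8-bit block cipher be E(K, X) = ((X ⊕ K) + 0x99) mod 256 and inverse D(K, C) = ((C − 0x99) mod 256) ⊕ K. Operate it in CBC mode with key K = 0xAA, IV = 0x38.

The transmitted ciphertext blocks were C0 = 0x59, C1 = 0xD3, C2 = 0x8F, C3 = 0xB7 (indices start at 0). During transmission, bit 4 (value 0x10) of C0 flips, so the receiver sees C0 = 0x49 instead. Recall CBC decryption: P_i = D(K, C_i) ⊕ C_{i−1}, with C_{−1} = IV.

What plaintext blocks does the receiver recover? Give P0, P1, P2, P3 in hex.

Only C0 changed, to 0x49. In CBC, a change in C_i garbles P_i and flips the same bit in P_{i+1}. Decrypting the received ciphertext:
P0: D(K, 0x49) = 0x1A; 0x1A ⊕ 0x38 = 0x22.
P1: D(K, 0xD3) = 0x90; 0x90 ⊕ 0x49 = 0xD9.
P2: D(K, 0x8F) = 0x5C; 0x5C ⊕ 0xD3 = 0x8F.
P3: D(K, 0xB7) = 0xB4; 0xB4 ⊕ 0x8F = 0x3B.
Blocks that differ from the original plaintext: P0, P1.

P0 = 0x22, P1 = 0xD9, P2 = 0x8F, P3 = 0x3B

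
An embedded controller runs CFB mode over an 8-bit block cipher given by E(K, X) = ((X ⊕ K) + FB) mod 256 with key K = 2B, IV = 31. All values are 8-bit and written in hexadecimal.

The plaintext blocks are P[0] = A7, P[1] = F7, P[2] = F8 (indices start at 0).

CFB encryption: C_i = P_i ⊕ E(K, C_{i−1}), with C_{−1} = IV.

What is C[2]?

C[0]: E(K, 31) = 15; A7 ⊕ 15 = B2.
C[1]: E(K, B2) = 94; F7 ⊕ 94 = 63.
C[2]: E(K, 63) = 43; F8 ⊕ 43 = BB.

C[2] = BB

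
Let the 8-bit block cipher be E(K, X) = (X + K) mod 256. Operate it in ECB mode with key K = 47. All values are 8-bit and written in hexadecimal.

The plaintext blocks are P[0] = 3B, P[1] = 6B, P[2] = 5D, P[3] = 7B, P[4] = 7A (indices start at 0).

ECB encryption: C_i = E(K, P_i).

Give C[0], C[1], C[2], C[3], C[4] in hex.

C[0]: E(K, 3B) = 82.
C[1]: E(K, 6B) = B2.
C[2]: E(K, 5D) = A4.
C[3]: E(K, 7B) = C2.
C[4]: E(K, 7A) = C1.

C[0] = 82, C[1] = B2, C[2] = A4, C[3] = C2, C[4] = C1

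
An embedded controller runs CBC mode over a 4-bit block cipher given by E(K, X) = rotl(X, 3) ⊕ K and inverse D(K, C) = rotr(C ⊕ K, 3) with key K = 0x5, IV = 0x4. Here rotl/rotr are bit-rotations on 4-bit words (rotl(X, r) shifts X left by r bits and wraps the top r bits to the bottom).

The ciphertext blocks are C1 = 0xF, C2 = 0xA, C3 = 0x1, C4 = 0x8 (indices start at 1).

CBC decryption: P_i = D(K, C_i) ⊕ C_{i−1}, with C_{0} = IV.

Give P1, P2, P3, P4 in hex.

P1: D(K, 0xF) = 0x5; 0x5 ⊕ 0x4 = 0x1.
P2: D(K, 0xA) = 0xF; 0xF ⊕ 0xF = 0x0.
P3: D(K, 0x1) = 0x8; 0x8 ⊕ 0xA = 0x2.
P4: D(K, 0x8) = 0xB; 0xB ⊕ 0x1 = 0xA.

P1 = 0x1, P2 = 0x0, P3 = 0x2, P4 = 0xA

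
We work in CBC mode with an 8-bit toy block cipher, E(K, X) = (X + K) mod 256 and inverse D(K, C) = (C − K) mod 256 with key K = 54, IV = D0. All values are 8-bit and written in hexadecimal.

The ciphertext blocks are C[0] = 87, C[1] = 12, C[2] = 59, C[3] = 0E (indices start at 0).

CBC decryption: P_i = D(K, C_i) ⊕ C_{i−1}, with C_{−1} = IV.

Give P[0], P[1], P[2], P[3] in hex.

P[0] = E3, P[1] = 39, P[2] = 17, P[3] = E3

P[0]: D(K, 87) = 33; 33 ⊕ D0 = E3.
P[1]: D(K, 12) = BE; BE ⊕ 87 = 39.
P[2]: D(K, 59) = 05; 05 ⊕ 12 = 17.
P[3]: D(K, 0E) = BA; BA ⊕ 59 = E3.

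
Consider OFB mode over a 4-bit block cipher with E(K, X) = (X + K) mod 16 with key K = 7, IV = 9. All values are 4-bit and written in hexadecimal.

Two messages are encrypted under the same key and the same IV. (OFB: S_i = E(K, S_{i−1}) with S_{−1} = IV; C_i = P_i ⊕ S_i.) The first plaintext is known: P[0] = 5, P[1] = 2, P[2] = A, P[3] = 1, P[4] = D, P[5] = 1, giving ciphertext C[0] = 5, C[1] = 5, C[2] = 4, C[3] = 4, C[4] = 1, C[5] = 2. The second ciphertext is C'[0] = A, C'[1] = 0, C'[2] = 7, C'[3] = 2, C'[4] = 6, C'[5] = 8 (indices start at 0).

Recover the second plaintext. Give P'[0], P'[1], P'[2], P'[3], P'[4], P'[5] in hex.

In OFB with a reused IV, both messages share the same keystream S_i, so C_i ⊕ C'_i = P_i ⊕ P'_i and thus P'_i = P_i ⊕ C_i ⊕ C'_i.
P'[0]: 5 ⊕ 5 ⊕ A = A.
P'[1]: 2 ⊕ 5 ⊕ 0 = 7.
P'[2]: A ⊕ 4 ⊕ 7 = 9.
P'[3]: 1 ⊕ 4 ⊕ 2 = 7.
P'[4]: D ⊕ 1 ⊕ 6 = A.
P'[5]: 1 ⊕ 2 ⊕ 8 = B.

P'[0] = A, P'[1] = 7, P'[2] = 9, P'[3] = 7, P'[4] = A, P'[5] = B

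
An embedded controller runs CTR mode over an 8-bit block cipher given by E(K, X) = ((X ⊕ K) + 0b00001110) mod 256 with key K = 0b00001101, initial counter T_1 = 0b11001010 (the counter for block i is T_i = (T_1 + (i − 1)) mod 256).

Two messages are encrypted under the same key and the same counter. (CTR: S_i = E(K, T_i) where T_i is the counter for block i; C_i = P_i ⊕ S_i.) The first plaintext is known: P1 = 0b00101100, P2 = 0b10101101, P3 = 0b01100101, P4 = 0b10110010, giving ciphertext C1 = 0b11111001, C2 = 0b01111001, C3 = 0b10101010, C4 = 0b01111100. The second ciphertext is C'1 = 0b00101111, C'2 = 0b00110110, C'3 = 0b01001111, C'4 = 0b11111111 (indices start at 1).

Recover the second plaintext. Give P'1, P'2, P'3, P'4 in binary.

P'1 = 0b11111010, P'2 = 0b11100010, P'3 = 0b10000000, P'4 = 0b00110001

In CTR with a reused counter, both messages share the same keystream S_i, so C_i ⊕ C'_i = P_i ⊕ P'_i and thus P'_i = P_i ⊕ C_i ⊕ C'_i.
P'1: 0b00101100 ⊕ 0b11111001 ⊕ 0b00101111 = 0b11111010.
P'2: 0b10101101 ⊕ 0b01111001 ⊕ 0b00110110 = 0b11100010.
P'3: 0b01100101 ⊕ 0b10101010 ⊕ 0b01001111 = 0b10000000.
P'4: 0b10110010 ⊕ 0b01111100 ⊕ 0b11111111 = 0b00110001.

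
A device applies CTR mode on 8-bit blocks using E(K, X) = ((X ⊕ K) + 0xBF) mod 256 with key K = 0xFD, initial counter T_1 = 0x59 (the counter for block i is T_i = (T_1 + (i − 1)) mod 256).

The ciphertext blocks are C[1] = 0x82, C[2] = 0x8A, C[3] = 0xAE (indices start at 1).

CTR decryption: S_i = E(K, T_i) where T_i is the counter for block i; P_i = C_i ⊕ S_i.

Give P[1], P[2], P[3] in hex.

P[1] = 0xE1, P[2] = 0xEC, P[3] = 0xCB

P[1]: T = 0x59, S = E(K, T) = 0x63; 0x82 ⊕ 0x63 = 0xE1.
P[2]: T = 0x5A, S = E(K, T) = 0x66; 0x8A ⊕ 0x66 = 0xEC.
P[3]: T = 0x5B, S = E(K, T) = 0x65; 0xAE ⊕ 0x65 = 0xCB.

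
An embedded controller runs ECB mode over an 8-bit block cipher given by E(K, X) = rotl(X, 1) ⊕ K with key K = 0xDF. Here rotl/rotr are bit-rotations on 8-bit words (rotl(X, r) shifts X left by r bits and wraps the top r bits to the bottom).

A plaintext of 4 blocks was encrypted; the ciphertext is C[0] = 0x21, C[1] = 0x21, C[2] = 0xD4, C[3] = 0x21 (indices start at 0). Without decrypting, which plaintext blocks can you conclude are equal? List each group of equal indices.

ECB encrypts each block independently with the same key, so equal ciphertext blocks imply equal plaintext blocks.
C[0] = C[1] = C[3] = 0x21, so P[0] = P[1] = P[3].

P[0] = P[1] = P[3]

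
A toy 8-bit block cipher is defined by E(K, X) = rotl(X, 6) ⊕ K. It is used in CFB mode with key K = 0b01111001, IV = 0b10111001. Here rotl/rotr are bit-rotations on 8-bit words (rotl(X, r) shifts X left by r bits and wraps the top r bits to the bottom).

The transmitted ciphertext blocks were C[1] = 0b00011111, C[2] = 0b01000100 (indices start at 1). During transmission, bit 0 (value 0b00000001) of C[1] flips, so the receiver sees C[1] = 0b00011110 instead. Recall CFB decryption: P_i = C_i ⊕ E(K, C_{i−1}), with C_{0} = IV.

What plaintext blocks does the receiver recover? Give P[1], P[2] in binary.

P[1] = 0b00001001, P[2] = 0b10111010

Only C[1] changed, to 0b00011110. In CFB, a change in C_i flips the same bit in P_i and garbles P_{i+1}. Decrypting the received ciphertext:
P[1]: E(K, 0b10111001) = 0b00010111; 0b00011110 ⊕ 0b00010111 = 0b00001001.
P[2]: E(K, 0b00011110) = 0b11111110; 0b01000100 ⊕ 0b11111110 = 0b10111010.
Blocks that differ from the original plaintext: P[1], P[2].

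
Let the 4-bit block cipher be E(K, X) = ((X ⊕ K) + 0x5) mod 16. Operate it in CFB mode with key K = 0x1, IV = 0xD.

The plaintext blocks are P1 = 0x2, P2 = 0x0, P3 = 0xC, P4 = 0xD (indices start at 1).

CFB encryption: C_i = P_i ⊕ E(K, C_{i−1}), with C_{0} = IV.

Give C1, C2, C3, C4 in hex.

C1 = 0x3, C2 = 0x7, C3 = 0x7, C4 = 0x6

C1: E(K, 0xD) = 0x1; 0x2 ⊕ 0x1 = 0x3.
C2: E(K, 0x3) = 0x7; 0x0 ⊕ 0x7 = 0x7.
C3: E(K, 0x7) = 0xB; 0xC ⊕ 0xB = 0x7.
C4: E(K, 0x7) = 0xB; 0xD ⊕ 0xB = 0x6.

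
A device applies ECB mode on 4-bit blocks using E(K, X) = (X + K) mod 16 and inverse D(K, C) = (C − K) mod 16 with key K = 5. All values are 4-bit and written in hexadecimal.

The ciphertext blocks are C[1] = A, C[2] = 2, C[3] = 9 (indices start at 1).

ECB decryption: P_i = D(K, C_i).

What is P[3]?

P[3] = 4

P[3]: D(K, 9) = 4.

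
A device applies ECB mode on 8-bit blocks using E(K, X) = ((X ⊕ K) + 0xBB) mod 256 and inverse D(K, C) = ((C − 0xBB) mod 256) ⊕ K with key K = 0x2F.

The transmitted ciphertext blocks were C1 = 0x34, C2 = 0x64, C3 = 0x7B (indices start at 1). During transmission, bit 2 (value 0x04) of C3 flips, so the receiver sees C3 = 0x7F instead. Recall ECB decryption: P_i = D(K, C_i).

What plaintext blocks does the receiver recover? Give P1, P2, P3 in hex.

Only C3 changed, to 0x7F. In ECB, a change in C_i affects only P_i. Decrypting the received ciphertext:
P1: D(K, 0x34) = 0x56.
P2: D(K, 0x64) = 0x86.
P3: D(K, 0x7F) = 0xEB.
Blocks that differ from the original plaintext: P3.

P1 = 0x56, P2 = 0x86, P3 = 0xEB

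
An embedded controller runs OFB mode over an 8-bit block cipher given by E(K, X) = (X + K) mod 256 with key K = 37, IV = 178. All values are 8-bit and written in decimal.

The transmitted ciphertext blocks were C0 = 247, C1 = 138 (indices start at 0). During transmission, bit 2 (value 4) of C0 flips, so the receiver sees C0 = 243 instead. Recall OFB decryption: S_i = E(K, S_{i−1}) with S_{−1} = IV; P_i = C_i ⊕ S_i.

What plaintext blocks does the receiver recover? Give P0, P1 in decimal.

Only C0 changed, to 243. In OFB, a change in C_i flips the same bit in P_i only; the keystream is unaffected. Decrypting the received ciphertext:
P0: S = E(K, 178) = 215; 243 ⊕ 215 = 36.
P1: S = E(K, 215) = 252; 138 ⊕ 252 = 118.
Blocks that differ from the original plaintext: P0.

P0 = 36, P1 = 118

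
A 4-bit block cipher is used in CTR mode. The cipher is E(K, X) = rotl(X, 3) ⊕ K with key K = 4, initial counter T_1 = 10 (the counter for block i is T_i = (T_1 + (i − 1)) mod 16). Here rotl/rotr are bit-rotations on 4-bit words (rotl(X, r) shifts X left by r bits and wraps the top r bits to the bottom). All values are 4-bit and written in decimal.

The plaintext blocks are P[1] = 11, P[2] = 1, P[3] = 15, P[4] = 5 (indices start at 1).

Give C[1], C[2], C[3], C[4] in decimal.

CTR encryption: S_i = E(K, T_i) where T_i is the counter for block i; C_i = P_i ⊕ S_i.
C[1]: T = 10, S = E(K, T) = 1; 11 ⊕ 1 = 10.
C[2]: T = 11, S = E(K, T) = 9; 1 ⊕ 9 = 8.
C[3]: T = 12, S = E(K, T) = 2; 15 ⊕ 2 = 13.
C[4]: T = 13, S = E(K, T) = 10; 5 ⊕ 10 = 15.

C[1] = 10, C[2] = 8, C[3] = 13, C[4] = 15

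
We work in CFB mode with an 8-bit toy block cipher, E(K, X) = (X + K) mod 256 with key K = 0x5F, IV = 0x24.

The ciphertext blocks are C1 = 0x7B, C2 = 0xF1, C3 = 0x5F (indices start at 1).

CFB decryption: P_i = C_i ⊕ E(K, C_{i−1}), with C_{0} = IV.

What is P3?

P3: E(K, 0xF1) = 0x50; 0x5F ⊕ 0x50 = 0x0F.

P3 = 0x0F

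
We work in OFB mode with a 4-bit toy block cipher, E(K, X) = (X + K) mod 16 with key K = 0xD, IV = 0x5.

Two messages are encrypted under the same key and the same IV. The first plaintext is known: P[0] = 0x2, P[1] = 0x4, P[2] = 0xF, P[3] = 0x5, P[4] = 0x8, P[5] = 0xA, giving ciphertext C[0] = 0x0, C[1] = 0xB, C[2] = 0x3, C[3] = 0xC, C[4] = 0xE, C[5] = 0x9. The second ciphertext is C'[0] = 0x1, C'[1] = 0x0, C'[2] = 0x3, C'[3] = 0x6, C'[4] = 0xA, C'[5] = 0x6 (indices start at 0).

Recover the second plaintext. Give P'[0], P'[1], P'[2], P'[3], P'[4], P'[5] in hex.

P'[0] = 0x3, P'[1] = 0xF, P'[2] = 0xF, P'[3] = 0xF, P'[4] = 0xC, P'[5] = 0x5

In OFB with a reused IV, both messages share the same keystream S_i, so C_i ⊕ C'_i = P_i ⊕ P'_i and thus P'_i = P_i ⊕ C_i ⊕ C'_i.
P'[0]: 0x2 ⊕ 0x0 ⊕ 0x1 = 0x3.
P'[1]: 0x4 ⊕ 0xB ⊕ 0x0 = 0xF.
P'[2]: 0xF ⊕ 0x3 ⊕ 0x3 = 0xF.
P'[3]: 0x5 ⊕ 0xC ⊕ 0x6 = 0xF.
P'[4]: 0x8 ⊕ 0xE ⊕ 0xA = 0xC.
P'[5]: 0xA ⊕ 0x9 ⊕ 0x6 = 0x5.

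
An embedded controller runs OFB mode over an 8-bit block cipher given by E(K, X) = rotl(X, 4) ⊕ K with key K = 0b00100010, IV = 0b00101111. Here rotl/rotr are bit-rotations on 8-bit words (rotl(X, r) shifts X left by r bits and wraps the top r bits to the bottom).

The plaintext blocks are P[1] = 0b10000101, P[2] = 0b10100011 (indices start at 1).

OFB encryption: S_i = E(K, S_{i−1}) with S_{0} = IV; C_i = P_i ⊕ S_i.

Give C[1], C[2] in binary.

C[1]: S = E(K, 0b00101111) = 0b11010000; 0b10000101 ⊕ 0b11010000 = 0b01010101.
C[2]: S = E(K, 0b11010000) = 0b00101111; 0b10100011 ⊕ 0b00101111 = 0b10001100.

C[1] = 0b01010101, C[2] = 0b10001100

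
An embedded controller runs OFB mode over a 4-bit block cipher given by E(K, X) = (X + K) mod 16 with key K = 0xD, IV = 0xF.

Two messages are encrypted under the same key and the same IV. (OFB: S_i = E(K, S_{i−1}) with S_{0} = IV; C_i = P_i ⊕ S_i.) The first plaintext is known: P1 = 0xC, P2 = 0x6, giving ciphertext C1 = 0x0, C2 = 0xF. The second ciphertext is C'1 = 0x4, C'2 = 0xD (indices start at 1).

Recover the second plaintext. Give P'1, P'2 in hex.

P'1 = 0x8, P'2 = 0x4

In OFB with a reused IV, both messages share the same keystream S_i, so C_i ⊕ C'_i = P_i ⊕ P'_i and thus P'_i = P_i ⊕ C_i ⊕ C'_i.
P'1: 0xC ⊕ 0x0 ⊕ 0x4 = 0x8.
P'2: 0x6 ⊕ 0xF ⊕ 0xD = 0x4.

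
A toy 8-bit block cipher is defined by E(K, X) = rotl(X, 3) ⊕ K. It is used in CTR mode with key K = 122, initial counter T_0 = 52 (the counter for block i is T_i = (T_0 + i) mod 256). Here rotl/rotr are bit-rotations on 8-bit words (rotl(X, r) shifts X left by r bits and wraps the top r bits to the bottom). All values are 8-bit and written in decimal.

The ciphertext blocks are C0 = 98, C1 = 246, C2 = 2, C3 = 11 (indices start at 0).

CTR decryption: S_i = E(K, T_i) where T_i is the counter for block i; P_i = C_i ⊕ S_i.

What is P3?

P3: T = 55, S = E(K, T) = 195; 11 ⊕ 195 = 200.

P3 = 200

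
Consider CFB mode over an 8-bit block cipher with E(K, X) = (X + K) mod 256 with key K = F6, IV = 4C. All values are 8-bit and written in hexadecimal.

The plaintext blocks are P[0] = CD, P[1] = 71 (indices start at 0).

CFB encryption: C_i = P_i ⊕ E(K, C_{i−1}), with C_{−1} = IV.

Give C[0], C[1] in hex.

C[0]: E(K, 4C) = 42; CD ⊕ 42 = 8F.
C[1]: E(K, 8F) = 85; 71 ⊕ 85 = F4.

C[0] = 8F, C[1] = F4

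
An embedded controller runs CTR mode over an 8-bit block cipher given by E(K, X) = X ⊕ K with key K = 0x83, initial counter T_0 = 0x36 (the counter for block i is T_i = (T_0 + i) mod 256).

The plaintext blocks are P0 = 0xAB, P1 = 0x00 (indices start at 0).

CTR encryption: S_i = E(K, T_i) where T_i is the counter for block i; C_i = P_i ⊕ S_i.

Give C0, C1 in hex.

C0: T = 0x36, S = E(K, T) = 0xB5; 0xAB ⊕ 0xB5 = 0x1E.
C1: T = 0x37, S = E(K, T) = 0xB4; 0x00 ⊕ 0xB4 = 0xB4.

C0 = 0x1E, C1 = 0xB4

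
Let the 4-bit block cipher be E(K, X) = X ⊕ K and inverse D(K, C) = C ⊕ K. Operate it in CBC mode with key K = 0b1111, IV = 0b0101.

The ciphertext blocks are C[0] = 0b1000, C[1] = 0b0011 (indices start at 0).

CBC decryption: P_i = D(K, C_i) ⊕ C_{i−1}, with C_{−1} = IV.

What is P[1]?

P[1] = 0b0100

P[1]: D(K, 0b0011) = 0b1100; 0b1100 ⊕ 0b1000 = 0b0100.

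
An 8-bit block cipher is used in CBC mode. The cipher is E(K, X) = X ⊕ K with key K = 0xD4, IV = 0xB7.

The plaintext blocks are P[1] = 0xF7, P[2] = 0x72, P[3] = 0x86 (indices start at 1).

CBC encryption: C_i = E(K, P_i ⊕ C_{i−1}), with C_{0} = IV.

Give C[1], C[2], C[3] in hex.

C[1]: P[1] ⊕ 0xB7 = 0x40; E(K, 0x40) = 0x94.
C[2]: P[2] ⊕ 0x94 = 0xE6; E(K, 0xE6) = 0x32.
C[3]: P[3] ⊕ 0x32 = 0xB4; E(K, 0xB4) = 0x60.

C[1] = 0x94, C[2] = 0x32, C[3] = 0x60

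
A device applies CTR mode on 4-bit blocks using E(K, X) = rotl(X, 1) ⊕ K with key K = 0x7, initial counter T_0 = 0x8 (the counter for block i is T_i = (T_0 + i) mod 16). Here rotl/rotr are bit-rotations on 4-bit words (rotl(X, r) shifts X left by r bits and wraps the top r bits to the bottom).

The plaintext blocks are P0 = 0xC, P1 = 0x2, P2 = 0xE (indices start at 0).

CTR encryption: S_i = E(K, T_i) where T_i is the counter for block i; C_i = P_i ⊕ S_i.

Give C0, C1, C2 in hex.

C0 = 0xA, C1 = 0x6, C2 = 0xC

C0: T = 0x8, S = E(K, T) = 0x6; 0xC ⊕ 0x6 = 0xA.
C1: T = 0x9, S = E(K, T) = 0x4; 0x2 ⊕ 0x4 = 0x6.
C2: T = 0xA, S = E(K, T) = 0x2; 0xE ⊕ 0x2 = 0xC.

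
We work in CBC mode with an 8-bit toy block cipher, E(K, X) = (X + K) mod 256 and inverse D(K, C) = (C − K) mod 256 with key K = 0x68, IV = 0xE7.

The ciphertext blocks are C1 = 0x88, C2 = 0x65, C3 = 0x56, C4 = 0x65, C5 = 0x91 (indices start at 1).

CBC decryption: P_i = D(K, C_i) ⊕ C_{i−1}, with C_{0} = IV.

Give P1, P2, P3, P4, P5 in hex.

P1 = 0xC7, P2 = 0x75, P3 = 0x8B, P4 = 0xAB, P5 = 0x4C

P1: D(K, 0x88) = 0x20; 0x20 ⊕ 0xE7 = 0xC7.
P2: D(K, 0x65) = 0xFD; 0xFD ⊕ 0x88 = 0x75.
P3: D(K, 0x56) = 0xEE; 0xEE ⊕ 0x65 = 0x8B.
P4: D(K, 0x65) = 0xFD; 0xFD ⊕ 0x56 = 0xAB.
P5: D(K, 0x91) = 0x29; 0x29 ⊕ 0x65 = 0x4C.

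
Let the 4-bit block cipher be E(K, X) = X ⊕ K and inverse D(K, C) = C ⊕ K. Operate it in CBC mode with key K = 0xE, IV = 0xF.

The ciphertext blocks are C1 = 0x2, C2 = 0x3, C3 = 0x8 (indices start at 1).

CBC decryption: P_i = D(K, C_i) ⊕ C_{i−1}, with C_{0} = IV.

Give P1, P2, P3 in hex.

P1: D(K, 0x2) = 0xC; 0xC ⊕ 0xF = 0x3.
P2: D(K, 0x3) = 0xD; 0xD ⊕ 0x2 = 0xF.
P3: D(K, 0x8) = 0x6; 0x6 ⊕ 0x3 = 0x5.

P1 = 0x3, P2 = 0xF, P3 = 0x5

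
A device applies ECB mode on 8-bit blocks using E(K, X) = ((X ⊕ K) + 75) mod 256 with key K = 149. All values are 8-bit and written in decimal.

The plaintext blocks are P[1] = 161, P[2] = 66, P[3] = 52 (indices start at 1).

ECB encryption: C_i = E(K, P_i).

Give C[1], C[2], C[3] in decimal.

C[1]: E(K, 161) = 127.
C[2]: E(K, 66) = 34.
C[3]: E(K, 52) = 236.

C[1] = 127, C[2] = 34, C[3] = 236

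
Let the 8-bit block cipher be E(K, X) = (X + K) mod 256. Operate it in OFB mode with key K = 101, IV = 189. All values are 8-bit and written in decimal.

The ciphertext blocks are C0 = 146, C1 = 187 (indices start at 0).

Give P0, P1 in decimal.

OFB decryption: S_i = E(K, S_{i−1}) with S_{−1} = IV; P_i = C_i ⊕ S_i.
P0: S = E(K, 189) = 34; 146 ⊕ 34 = 176.
P1: S = E(K, 34) = 135; 187 ⊕ 135 = 60.

P0 = 176, P1 = 60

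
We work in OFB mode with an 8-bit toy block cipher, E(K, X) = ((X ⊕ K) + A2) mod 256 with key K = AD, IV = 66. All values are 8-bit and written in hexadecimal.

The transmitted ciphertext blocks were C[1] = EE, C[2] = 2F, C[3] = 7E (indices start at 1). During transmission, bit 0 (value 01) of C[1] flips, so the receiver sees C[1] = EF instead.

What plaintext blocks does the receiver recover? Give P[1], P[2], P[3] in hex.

P[1] = 82, P[2] = 4D, P[3] = 0F

OFB decryption: S_i = E(K, S_{i−1}) with S_{0} = IV; P_i = C_i ⊕ S_i.
Only C[1] changed, to EF. In OFB, a change in C_i flips the same bit in P_i only; the keystream is unaffected. Decrypting the received ciphertext:
P[1]: S = E(K, 66) = 6D; EF ⊕ 6D = 82.
P[2]: S = E(K, 6D) = 62; 2F ⊕ 62 = 4D.
P[3]: S = E(K, 62) = 71; 7E ⊕ 71 = 0F.
Blocks that differ from the original plaintext: P[1].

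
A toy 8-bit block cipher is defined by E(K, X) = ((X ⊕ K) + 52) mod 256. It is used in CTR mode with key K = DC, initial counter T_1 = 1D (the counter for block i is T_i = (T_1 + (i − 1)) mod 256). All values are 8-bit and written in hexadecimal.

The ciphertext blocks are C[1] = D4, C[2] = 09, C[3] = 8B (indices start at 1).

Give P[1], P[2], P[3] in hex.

CTR decryption: S_i = E(K, T_i) where T_i is the counter for block i; P_i = C_i ⊕ S_i.
P[1]: T = 1D, S = E(K, T) = 13; D4 ⊕ 13 = C7.
P[2]: T = 1E, S = E(K, T) = 14; 09 ⊕ 14 = 1D.
P[3]: T = 1F, S = E(K, T) = 15; 8B ⊕ 15 = 9E.

P[1] = C7, P[2] = 1D, P[3] = 9E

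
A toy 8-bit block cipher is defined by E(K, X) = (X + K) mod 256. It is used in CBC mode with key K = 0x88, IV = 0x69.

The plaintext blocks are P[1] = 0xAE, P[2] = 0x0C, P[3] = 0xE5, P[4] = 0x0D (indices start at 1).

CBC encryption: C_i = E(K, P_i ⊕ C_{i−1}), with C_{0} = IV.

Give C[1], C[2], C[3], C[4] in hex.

C[1] = 0x4F, C[2] = 0xCB, C[3] = 0xB6, C[4] = 0x43

C[1]: P[1] ⊕ 0x69 = 0xC7; E(K, 0xC7) = 0x4F.
C[2]: P[2] ⊕ 0x4F = 0x43; E(K, 0x43) = 0xCB.
C[3]: P[3] ⊕ 0xCB = 0x2E; E(K, 0x2E) = 0xB6.
C[4]: P[4] ⊕ 0xB6 = 0xBB; E(K, 0xBB) = 0x43.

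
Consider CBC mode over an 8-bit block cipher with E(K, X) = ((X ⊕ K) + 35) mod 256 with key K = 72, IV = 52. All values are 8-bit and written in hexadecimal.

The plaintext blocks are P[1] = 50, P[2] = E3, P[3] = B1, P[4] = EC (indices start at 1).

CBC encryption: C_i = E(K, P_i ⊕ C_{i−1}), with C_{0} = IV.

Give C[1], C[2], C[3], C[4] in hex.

C[1]: P[1] ⊕ 52 = 02; E(K, 02) = A5.
C[2]: P[2] ⊕ A5 = 46; E(K, 46) = 69.
C[3]: P[3] ⊕ 69 = D8; E(K, D8) = DF.
C[4]: P[4] ⊕ DF = 33; E(K, 33) = 76.

C[1] = A5, C[2] = 69, C[3] = DF, C[4] = 76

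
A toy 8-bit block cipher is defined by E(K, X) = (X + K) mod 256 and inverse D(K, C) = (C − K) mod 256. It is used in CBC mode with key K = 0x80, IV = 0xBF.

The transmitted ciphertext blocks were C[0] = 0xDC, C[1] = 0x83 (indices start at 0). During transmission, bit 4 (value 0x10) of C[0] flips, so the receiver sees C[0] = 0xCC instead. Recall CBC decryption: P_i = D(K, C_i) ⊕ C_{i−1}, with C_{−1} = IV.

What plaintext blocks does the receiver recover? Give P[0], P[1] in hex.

P[0] = 0xF3, P[1] = 0xCF

Only C[0] changed, to 0xCC. In CBC, a change in C_i garbles P_i and flips the same bit in P_{i+1}. Decrypting the received ciphertext:
P[0]: D(K, 0xCC) = 0x4C; 0x4C ⊕ 0xBF = 0xF3.
P[1]: D(K, 0x83) = 0x03; 0x03 ⊕ 0xCC = 0xCF.
Blocks that differ from the original plaintext: P[0], P[1].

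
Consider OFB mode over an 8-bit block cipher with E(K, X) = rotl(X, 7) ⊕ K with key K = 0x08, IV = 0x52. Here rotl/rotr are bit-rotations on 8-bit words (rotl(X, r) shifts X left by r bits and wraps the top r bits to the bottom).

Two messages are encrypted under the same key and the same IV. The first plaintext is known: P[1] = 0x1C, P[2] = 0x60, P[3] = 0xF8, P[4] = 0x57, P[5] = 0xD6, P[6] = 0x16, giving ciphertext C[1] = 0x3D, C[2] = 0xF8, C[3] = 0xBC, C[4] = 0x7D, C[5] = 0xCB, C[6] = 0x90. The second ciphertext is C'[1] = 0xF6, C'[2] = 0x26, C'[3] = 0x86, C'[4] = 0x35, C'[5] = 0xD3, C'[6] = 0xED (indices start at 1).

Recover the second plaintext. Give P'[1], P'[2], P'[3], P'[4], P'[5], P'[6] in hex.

In OFB with a reused IV, both messages share the same keystream S_i, so C_i ⊕ C'_i = P_i ⊕ P'_i and thus P'_i = P_i ⊕ C_i ⊕ C'_i.
P'[1]: 0x1C ⊕ 0x3D ⊕ 0xF6 = 0xD7.
P'[2]: 0x60 ⊕ 0xF8 ⊕ 0x26 = 0xBE.
P'[3]: 0xF8 ⊕ 0xBC ⊕ 0x86 = 0xC2.
P'[4]: 0x57 ⊕ 0x7D ⊕ 0x35 = 0x1F.
P'[5]: 0xD6 ⊕ 0xCB ⊕ 0xD3 = 0xCE.
P'[6]: 0x16 ⊕ 0x90 ⊕ 0xED = 0x6B.

P'[1] = 0xD7, P'[2] = 0xBE, P'[3] = 0xC2, P'[4] = 0x1F, P'[5] = 0xCE, P'[6] = 0x6B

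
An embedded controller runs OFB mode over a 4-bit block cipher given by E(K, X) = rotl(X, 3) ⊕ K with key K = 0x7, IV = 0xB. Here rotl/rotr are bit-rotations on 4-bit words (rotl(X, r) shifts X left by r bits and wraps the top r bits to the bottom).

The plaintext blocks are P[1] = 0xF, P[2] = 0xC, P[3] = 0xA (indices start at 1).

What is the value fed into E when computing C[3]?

0x2

OFB encryption: S_i = E(K, S_{i−1}) with S_{0} = IV; C_i = P_i ⊕ S_i.
C[1]: S = E(K, 0xB) = 0xA; 0xF ⊕ 0xA = 0x5.
C[2]: S = E(K, 0xA) = 0x2; 0xC ⊕ 0x2 = 0xE.
C[3]: S = E(K, 0x2) = 0x6; 0xA ⊕ 0x6 = 0xC.
So the input to E for block [3] is 0x2.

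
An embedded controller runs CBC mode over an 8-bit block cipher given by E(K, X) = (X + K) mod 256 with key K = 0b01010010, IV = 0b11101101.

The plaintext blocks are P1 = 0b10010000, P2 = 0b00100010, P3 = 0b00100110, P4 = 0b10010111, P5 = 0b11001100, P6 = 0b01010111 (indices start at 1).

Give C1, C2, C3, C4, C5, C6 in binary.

CBC encryption: C_i = E(K, P_i ⊕ C_{i−1}), with C_{0} = IV.
C1: P1 ⊕ 0b11101101 = 0b01111101; E(K, 0b01111101) = 0b11001111.
C2: P2 ⊕ 0b11001111 = 0b11101101; E(K, 0b11101101) = 0b00111111.
C3: P3 ⊕ 0b00111111 = 0b00011001; E(K, 0b00011001) = 0b01101011.
C4: P4 ⊕ 0b01101011 = 0b11111100; E(K, 0b11111100) = 0b01001110.
C5: P5 ⊕ 0b01001110 = 0b10000010; E(K, 0b10000010) = 0b11010100.
C6: P6 ⊕ 0b11010100 = 0b10000011; E(K, 0b10000011) = 0b11010101.

C1 = 0b11001111, C2 = 0b00111111, C3 = 0b01101011, C4 = 0b01001110, C5 = 0b11010100, C6 = 0b11010101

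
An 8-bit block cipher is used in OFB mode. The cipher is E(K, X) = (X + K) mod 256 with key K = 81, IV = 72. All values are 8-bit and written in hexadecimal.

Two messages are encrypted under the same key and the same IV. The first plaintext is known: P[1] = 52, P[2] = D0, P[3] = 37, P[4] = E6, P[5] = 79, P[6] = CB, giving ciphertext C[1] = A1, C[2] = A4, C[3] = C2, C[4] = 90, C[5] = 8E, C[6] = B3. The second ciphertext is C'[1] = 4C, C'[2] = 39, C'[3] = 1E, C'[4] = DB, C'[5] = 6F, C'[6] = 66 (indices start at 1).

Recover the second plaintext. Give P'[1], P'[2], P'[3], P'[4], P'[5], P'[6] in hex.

In OFB with a reused IV, both messages share the same keystream S_i, so C_i ⊕ C'_i = P_i ⊕ P'_i and thus P'_i = P_i ⊕ C_i ⊕ C'_i.
P'[1]: 52 ⊕ A1 ⊕ 4C = BF.
P'[2]: D0 ⊕ A4 ⊕ 39 = 4D.
P'[3]: 37 ⊕ C2 ⊕ 1E = EB.
P'[4]: E6 ⊕ 90 ⊕ DB = AD.
P'[5]: 79 ⊕ 8E ⊕ 6F = 98.
P'[6]: CB ⊕ B3 ⊕ 66 = 1E.

P'[1] = BF, P'[2] = 4D, P'[3] = EB, P'[4] = AD, P'[5] = 98, P'[6] = 1E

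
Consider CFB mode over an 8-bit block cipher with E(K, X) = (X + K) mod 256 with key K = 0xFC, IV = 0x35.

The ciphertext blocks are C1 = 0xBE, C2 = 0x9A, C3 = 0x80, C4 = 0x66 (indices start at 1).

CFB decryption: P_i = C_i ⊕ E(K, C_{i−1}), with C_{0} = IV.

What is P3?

P3 = 0x16

P3: E(K, 0x9A) = 0x96; 0x80 ⊕ 0x96 = 0x16.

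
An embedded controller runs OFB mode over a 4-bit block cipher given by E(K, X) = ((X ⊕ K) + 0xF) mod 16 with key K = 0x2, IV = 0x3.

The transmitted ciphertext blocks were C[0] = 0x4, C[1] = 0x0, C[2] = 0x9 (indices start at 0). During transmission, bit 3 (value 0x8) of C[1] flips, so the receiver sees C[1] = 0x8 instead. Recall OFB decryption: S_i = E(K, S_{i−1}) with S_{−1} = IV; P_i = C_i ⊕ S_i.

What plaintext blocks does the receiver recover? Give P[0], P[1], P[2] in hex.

Only C[1] changed, to 0x8. In OFB, a change in C_i flips the same bit in P_i only; the keystream is unaffected. Decrypting the received ciphertext:
P[0]: S = E(K, 0x3) = 0x0; 0x4 ⊕ 0x0 = 0x4.
P[1]: S = E(K, 0x0) = 0x1; 0x8 ⊕ 0x1 = 0x9.
P[2]: S = E(K, 0x1) = 0x2; 0x9 ⊕ 0x2 = 0xB.
Blocks that differ from the original plaintext: P[1].

P[0] = 0x4, P[1] = 0x9, P[2] = 0xB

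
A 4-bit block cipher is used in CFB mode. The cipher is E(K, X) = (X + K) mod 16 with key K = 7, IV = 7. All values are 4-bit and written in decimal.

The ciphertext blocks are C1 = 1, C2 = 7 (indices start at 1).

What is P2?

P2 = 15

CFB decryption: P_i = C_i ⊕ E(K, C_{i−1}), with C_{0} = IV.
P2: E(K, 1) = 8; 7 ⊕ 8 = 15.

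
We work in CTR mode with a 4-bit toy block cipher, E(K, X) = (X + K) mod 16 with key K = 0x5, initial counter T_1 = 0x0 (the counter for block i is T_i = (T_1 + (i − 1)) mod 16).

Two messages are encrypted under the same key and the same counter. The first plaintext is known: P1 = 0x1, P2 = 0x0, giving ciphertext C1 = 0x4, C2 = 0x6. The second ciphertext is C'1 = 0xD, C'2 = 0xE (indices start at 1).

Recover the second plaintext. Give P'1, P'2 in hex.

P'1 = 0x8, P'2 = 0x8

In CTR with a reused counter, both messages share the same keystream S_i, so C_i ⊕ C'_i = P_i ⊕ P'_i and thus P'_i = P_i ⊕ C_i ⊕ C'_i.
P'1: 0x1 ⊕ 0x4 ⊕ 0xD = 0x8.
P'2: 0x0 ⊕ 0x6 ⊕ 0xE = 0x8.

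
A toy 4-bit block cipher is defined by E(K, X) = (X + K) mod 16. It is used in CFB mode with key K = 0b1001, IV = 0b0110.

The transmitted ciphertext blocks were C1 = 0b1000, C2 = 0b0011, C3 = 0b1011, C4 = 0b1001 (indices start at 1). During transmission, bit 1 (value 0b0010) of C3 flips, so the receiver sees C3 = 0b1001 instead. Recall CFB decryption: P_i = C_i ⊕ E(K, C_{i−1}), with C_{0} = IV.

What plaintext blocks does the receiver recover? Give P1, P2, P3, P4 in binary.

Only C3 changed, to 0b1001. In CFB, a change in C_i flips the same bit in P_i and garbles P_{i+1}. Decrypting the received ciphertext:
P1: E(K, 0b0110) = 0b1111; 0b1000 ⊕ 0b1111 = 0b0111.
P2: E(K, 0b1000) = 0b0001; 0b0011 ⊕ 0b0001 = 0b0010.
P3: E(K, 0b0011) = 0b1100; 0b1001 ⊕ 0b1100 = 0b0101.
P4: E(K, 0b1001) = 0b0010; 0b1001 ⊕ 0b0010 = 0b1011.
Blocks that differ from the original plaintext: P3, P4.

P1 = 0b0111, P2 = 0b0010, P3 = 0b0101, P4 = 0b1011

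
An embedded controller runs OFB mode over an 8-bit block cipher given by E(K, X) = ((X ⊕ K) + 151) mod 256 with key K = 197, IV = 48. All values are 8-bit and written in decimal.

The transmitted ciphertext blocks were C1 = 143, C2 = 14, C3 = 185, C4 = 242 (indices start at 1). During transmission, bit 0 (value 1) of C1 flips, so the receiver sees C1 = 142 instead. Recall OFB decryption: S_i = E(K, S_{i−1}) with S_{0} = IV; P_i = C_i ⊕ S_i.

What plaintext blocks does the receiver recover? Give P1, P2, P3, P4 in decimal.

Only C1 changed, to 142. In OFB, a change in C_i flips the same bit in P_i only; the keystream is unaffected. Decrypting the received ciphertext:
P1: S = E(K, 48) = 140; 142 ⊕ 140 = 2.
P2: S = E(K, 140) = 224; 14 ⊕ 224 = 238.
P3: S = E(K, 224) = 188; 185 ⊕ 188 = 5.
P4: S = E(K, 188) = 16; 242 ⊕ 16 = 226.
Blocks that differ from the original plaintext: P1.

P1 = 2, P2 = 238, P3 = 5, P4 = 226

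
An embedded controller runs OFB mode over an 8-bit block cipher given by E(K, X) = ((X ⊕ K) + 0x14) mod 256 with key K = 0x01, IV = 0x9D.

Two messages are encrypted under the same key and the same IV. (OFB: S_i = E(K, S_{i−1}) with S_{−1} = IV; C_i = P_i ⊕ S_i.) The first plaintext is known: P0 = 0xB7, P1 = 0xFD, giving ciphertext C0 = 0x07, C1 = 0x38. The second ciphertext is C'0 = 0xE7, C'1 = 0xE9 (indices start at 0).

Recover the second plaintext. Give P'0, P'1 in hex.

In OFB with a reused IV, both messages share the same keystream S_i, so C_i ⊕ C'_i = P_i ⊕ P'_i and thus P'_i = P_i ⊕ C_i ⊕ C'_i.
P'0: 0xB7 ⊕ 0x07 ⊕ 0xE7 = 0x57.
P'1: 0xFD ⊕ 0x38 ⊕ 0xE9 = 0x2C.

P'0 = 0x57, P'1 = 0x2C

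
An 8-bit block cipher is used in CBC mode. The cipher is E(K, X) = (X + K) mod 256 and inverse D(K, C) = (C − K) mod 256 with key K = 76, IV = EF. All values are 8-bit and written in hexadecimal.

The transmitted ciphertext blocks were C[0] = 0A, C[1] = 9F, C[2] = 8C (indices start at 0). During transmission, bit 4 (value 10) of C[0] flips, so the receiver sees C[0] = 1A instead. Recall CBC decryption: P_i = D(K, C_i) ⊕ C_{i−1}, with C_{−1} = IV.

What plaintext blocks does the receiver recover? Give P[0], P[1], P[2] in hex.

Only C[0] changed, to 1A. In CBC, a change in C_i garbles P_i and flips the same bit in P_{i+1}. Decrypting the received ciphertext:
P[0]: D(K, 1A) = A4; A4 ⊕ EF = 4B.
P[1]: D(K, 9F) = 29; 29 ⊕ 1A = 33.
P[2]: D(K, 8C) = 16; 16 ⊕ 9F = 89.
Blocks that differ from the original plaintext: P[0], P[1].

P[0] = 4B, P[1] = 33, P[2] = 89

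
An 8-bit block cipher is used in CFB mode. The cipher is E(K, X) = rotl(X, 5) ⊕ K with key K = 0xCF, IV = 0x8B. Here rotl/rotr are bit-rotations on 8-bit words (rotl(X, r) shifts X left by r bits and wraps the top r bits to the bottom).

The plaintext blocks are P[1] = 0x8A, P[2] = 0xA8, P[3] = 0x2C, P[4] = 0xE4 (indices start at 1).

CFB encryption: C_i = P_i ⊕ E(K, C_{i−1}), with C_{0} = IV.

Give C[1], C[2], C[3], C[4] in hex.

C[1]: E(K, 0x8B) = 0xBE; 0x8A ⊕ 0xBE = 0x34.
C[2]: E(K, 0x34) = 0x49; 0xA8 ⊕ 0x49 = 0xE1.
C[3]: E(K, 0xE1) = 0xF3; 0x2C ⊕ 0xF3 = 0xDF.
C[4]: E(K, 0xDF) = 0x34; 0xE4 ⊕ 0x34 = 0xD0.

C[1] = 0x34, C[2] = 0xE1, C[3] = 0xDF, C[4] = 0xD0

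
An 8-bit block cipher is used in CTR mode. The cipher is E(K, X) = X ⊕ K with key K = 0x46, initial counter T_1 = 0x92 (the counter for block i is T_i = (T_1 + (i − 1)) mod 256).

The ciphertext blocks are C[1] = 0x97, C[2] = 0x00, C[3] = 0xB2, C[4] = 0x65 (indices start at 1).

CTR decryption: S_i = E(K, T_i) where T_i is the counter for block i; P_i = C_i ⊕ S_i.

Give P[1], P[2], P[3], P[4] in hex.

P[1] = 0x43, P[2] = 0xD5, P[3] = 0x60, P[4] = 0xB6

P[1]: T = 0x92, S = E(K, T) = 0xD4; 0x97 ⊕ 0xD4 = 0x43.
P[2]: T = 0x93, S = E(K, T) = 0xD5; 0x00 ⊕ 0xD5 = 0xD5.
P[3]: T = 0x94, S = E(K, T) = 0xD2; 0xB2 ⊕ 0xD2 = 0x60.
P[4]: T = 0x95, S = E(K, T) = 0xD3; 0x65 ⊕ 0xD3 = 0xB6.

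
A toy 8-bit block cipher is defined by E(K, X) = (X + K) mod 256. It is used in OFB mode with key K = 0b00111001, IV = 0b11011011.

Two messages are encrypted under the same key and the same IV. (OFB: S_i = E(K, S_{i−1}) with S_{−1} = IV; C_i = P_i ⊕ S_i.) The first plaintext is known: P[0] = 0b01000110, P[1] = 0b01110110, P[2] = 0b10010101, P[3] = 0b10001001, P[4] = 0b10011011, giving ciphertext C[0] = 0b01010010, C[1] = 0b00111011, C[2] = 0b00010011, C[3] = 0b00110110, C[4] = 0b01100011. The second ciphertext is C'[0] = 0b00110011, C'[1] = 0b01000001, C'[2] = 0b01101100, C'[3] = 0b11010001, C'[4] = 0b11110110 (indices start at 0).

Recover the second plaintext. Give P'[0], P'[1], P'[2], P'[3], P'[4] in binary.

In OFB with a reused IV, both messages share the same keystream S_i, so C_i ⊕ C'_i = P_i ⊕ P'_i and thus P'_i = P_i ⊕ C_i ⊕ C'_i.
P'[0]: 0b01000110 ⊕ 0b01010010 ⊕ 0b00110011 = 0b00100111.
P'[1]: 0b01110110 ⊕ 0b00111011 ⊕ 0b01000001 = 0b00001100.
P'[2]: 0b10010101 ⊕ 0b00010011 ⊕ 0b01101100 = 0b11101010.
P'[3]: 0b10001001 ⊕ 0b00110110 ⊕ 0b11010001 = 0b01101110.
P'[4]: 0b10011011 ⊕ 0b01100011 ⊕ 0b11110110 = 0b00001110.

P'[0] = 0b00100111, P'[1] = 0b00001100, P'[2] = 0b11101010, P'[3] = 0b01101110, P'[4] = 0b00001110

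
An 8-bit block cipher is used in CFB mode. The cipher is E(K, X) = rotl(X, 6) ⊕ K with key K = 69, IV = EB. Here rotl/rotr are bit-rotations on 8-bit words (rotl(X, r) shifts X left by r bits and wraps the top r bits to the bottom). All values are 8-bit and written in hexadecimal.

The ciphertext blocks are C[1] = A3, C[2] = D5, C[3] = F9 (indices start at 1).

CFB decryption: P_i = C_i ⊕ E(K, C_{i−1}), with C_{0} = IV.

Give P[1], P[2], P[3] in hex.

P[1] = 30, P[2] = 54, P[3] = E5

P[1]: E(K, EB) = 93; A3 ⊕ 93 = 30.
P[2]: E(K, A3) = 81; D5 ⊕ 81 = 54.
P[3]: E(K, D5) = 1C; F9 ⊕ 1C = E5.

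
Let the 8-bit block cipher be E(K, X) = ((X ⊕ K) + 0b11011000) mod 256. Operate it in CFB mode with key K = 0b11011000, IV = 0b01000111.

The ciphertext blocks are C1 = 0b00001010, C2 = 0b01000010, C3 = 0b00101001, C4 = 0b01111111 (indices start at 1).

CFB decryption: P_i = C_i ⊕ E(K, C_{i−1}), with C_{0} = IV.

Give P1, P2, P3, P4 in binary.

P1: E(K, 0b01000111) = 0b01110111; 0b00001010 ⊕ 0b01110111 = 0b01111101.
P2: E(K, 0b00001010) = 0b10101010; 0b01000010 ⊕ 0b10101010 = 0b11101000.
P3: E(K, 0b01000010) = 0b01110010; 0b00101001 ⊕ 0b01110010 = 0b01011011.
P4: E(K, 0b00101001) = 0b11001001; 0b01111111 ⊕ 0b11001001 = 0b10110110.

P1 = 0b01111101, P2 = 0b11101000, P3 = 0b01011011, P4 = 0b10110110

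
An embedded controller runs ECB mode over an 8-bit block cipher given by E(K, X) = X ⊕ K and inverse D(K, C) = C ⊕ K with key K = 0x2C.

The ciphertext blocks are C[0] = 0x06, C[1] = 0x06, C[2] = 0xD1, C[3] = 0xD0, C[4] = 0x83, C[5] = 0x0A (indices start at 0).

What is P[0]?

ECB decryption: P_i = D(K, C_i).
P[0]: D(K, 0x06) = 0x2A.

P[0] = 0x2A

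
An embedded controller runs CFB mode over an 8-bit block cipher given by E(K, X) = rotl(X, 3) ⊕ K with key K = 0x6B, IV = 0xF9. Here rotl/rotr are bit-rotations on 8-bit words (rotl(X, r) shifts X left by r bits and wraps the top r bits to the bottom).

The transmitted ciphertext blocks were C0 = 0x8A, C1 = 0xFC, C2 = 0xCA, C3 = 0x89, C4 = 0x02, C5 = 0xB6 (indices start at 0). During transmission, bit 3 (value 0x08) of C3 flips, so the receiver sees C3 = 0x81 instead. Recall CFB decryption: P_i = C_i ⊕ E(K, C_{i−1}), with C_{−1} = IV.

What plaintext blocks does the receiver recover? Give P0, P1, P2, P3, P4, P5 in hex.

P0 = 0x2E, P1 = 0xC3, P2 = 0x46, P3 = 0xBC, P4 = 0x65, P5 = 0xCD

Only C3 changed, to 0x81. In CFB, a change in C_i flips the same bit in P_i and garbles P_{i+1}. Decrypting the received ciphertext:
P0: E(K, 0xF9) = 0xA4; 0x8A ⊕ 0xA4 = 0x2E.
P1: E(K, 0x8A) = 0x3F; 0xFC ⊕ 0x3F = 0xC3.
P2: E(K, 0xFC) = 0x8C; 0xCA ⊕ 0x8C = 0x46.
P3: E(K, 0xCA) = 0x3D; 0x81 ⊕ 0x3D = 0xBC.
P4: E(K, 0x81) = 0x67; 0x02 ⊕ 0x67 = 0x65.
P5: E(K, 0x02) = 0x7B; 0xB6 ⊕ 0x7B = 0xCD.
Blocks that differ from the original plaintext: P3, P4.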